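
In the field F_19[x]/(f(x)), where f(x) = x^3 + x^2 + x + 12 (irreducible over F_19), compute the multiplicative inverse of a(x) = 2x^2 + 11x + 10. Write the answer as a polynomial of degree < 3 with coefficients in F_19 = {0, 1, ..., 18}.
a(x)^(-1) ≡ 3x^2 + 9x + 18 (mod f(x))

Since f is irreducible over F_19, F_19[x]/(f) is a field and a(x) ≠ 0 has an inverse. Apply the extended Euclidean algorithm to f(x) and a(x) in F_19[x]: f(x) = (10x + 12)·a(x) + (16x + 6);  a(x) = (12x + 14)·(16x + 6) + (2). The last nonzero remainder is the constant 2 = gcd(f, a) in F_19. Back-substituting through the division chain expresses 2 = s(x)·a(x) + t(x)·f(x) with s(x) ≡ 6x^2 + 18x + 17 (mod f), so (6x^2 + 18x + 17)·a(x) ≡ 2 (mod f). Multiplying by 2^(-1) ≡ 10 in F_19 gives a(x)^(-1) ≡ 10·(6x^2 + 18x + 17) ≡ 3x^2 + 9x + 18 (mod f). Check: (2x^2 + 11x + 10)·(3x^2 + 9x + 18) = 6x^4 + 13x^3 + 13x^2 + 3x + 9 ≡ 1 (mod x^3 + x^2 + x + 12).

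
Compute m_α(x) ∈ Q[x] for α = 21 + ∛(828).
m_α(x) = x^3 - 63x^2 + 1323x - 10089

Set β = α - 21 = ∛(828), so β^3 = 828. Then (α - 21)^3 - 828 = 0, i.e. α is a root of g(x) = (x - 21)^3 - 828 = x^3 - 63x^2 + 1323x - 10089. Since g(x) = h(x - 21) where h(x) = x^3 - 828, and h is irreducible over Q (because 828 is not a perfect cube, so h has no rational root, and a monic cubic with no rational root is irreducible), g is also irreducible (irreducibility is preserved under the substitution x → x - 21). Hence m_α(x) = x^3 - 63x^2 + 1323x - 10089.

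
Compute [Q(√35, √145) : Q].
[Q(√35, √145) : Q] = 4

[Q(√35):Q] = 2 (min poly x^2 - 35, irreducible since 35 is squarefree > 1). For the top step, suppose √145 ∈ Q(√35), say √145 = c + d√35 with c, d ∈ Q. Squaring: 145 = c^2 + 35d^2 + 2cd√35. Since √35 ∉ Q this forces 2cd = 0. If d = 0 then √145 = c ∈ Q, contradicting 145 squarefree > 1. If c = 0 then 145 = 35d^2, so 35·145 = (35d)^2 is a perfect square in Q — but 35·145 = 5075 is not a perfect square (since 35 and 145 are distinct squarefree integers). Contradiction. Hence √145 ∉ Q(√35), so x^2 - 145 stays irreducible over Q(√35) and [Q(√35, √145) : Q(√35)] = 2. By the tower law, [Q(√35, √145) : Q] = 2 · 2 = 4.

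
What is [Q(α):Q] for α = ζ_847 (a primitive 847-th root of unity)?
[Q(α):Q] = 660

The minimal polynomial of ζ_847 over Q is the 847-th cyclotomic polynomial Φ_847(x), which is irreducible over Q and has degree φ(847) = 660. Hence [Q(α):Q] = φ(847) = 660.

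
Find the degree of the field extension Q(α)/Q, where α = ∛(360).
[Q(α):Q] = 3

The minimal polynomial of α is x^3 - 360, irreducible over Q since 360 is not a perfect cube (so x^3 - 360 has no rational root). Hence [Q(α):Q] = deg(m_α) = 3.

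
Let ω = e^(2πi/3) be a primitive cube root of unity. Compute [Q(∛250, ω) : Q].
[Q(∛250, ω) : Q] = 6

[Q(∛250):Q] = 3 (min poly x^3 - 250, irreducible since 250 is not a perfect cube). [Q(ω):Q] = 2 (min poly x^2 + x + 1). Since Q(∛250) ⊂ R and ω ∉ R, we have ω ∉ Q(∛250), so x^2 + x + 1 remains irreducible over Q(∛250) and [Q(∛250, ω) : Q(∛250)] = 2. By the tower law, [Q(∛250, ω) : Q] = 3 · 2 = 6. (In fact Q(∛250, ω) is the splitting field of x^3 - 250 over Q.)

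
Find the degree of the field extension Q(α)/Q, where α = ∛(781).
[Q(α):Q] = 3

The minimal polynomial of α is x^3 - 781, irreducible over Q since 781 is not a perfect cube (so x^3 - 781 has no rational root). Hence [Q(α):Q] = deg(m_α) = 3.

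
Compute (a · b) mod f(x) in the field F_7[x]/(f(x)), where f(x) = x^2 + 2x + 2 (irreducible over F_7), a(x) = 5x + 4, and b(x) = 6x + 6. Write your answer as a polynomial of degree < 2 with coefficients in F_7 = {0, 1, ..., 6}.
a · b ≡ x + 6 (mod f(x))

Multiply in F_7[x]: a(x)·b(x) = (5x + 4)·(6x + 6) = 2x^2 + 5x + 3. This has degree ≥ 2, so divide by f(x) over F_7: 2x^2 + 5x + 3 = (2)·(x^2 + 2x + 2) + (x + 6). Hence a·b ≡ x + 6 (mod f). (F_7[x]/(f) is a field with 7^2 = 49 elements since f is irreducible of degree 2.)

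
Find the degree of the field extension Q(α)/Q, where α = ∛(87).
[Q(α):Q] = 3

The minimal polynomial of α is x^3 - 87, irreducible over Q since 87 is not a perfect cube (so x^3 - 87 has no rational root). Hence [Q(α):Q] = deg(m_α) = 3.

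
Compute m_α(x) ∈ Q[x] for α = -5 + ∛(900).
m_α(x) = x^3 + 15x^2 + 75x - 775

Set β = α + 5 = ∛(900), so β^3 = 900. Then (α + 5)^3 - 900 = 0, i.e. α is a root of g(x) = (x + 5)^3 - 900 = x^3 + 15x^2 + 75x - 775. Since g(x) = h(x + 5) where h(x) = x^3 - 900, and h is irreducible over Q (because 900 is not a perfect cube, so h has no rational root, and a monic cubic with no rational root is irreducible), g is also irreducible (irreducibility is preserved under the substitution x → x + 5). Hence m_α(x) = x^3 + 15x^2 + 75x - 775.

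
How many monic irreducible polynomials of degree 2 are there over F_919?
There are 421821 monic irreducible polynomials of degree 2 over F_919

Each element of F_{919^2} that lies in no proper subfield is a root of exactly one monic irreducible of degree 2 over F_919, and each such polynomial has 2 distinct roots in F_{919^2}. By Möbius inversion the count is N_919(2) = (1/2) Σ_{d|2} μ(2/d) · 919^d = (1/2)(μ(2)·919^1 + μ(1)·919^2) = 843642/2 = 421821.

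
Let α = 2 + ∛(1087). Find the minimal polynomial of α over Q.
m_α(x) = x^3 - 6x^2 + 12x - 1095

Set β = α - 2 = ∛(1087), so β^3 = 1087. Then (α - 2)^3 - 1087 = 0, i.e. α is a root of g(x) = (x - 2)^3 - 1087 = x^3 - 6x^2 + 12x - 1095. Since g(x) = h(x - 2) where h(x) = x^3 - 1087, and h is irreducible over Q (because 1087 is not a perfect cube, so h has no rational root, and a monic cubic with no rational root is irreducible), g is also irreducible (irreducibility is preserved under the substitution x → x - 2). Hence m_α(x) = x^3 - 6x^2 + 12x - 1095.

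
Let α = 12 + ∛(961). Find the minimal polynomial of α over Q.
m_α(x) = x^3 - 36x^2 + 432x - 2689

Set β = α - 12 = ∛(961), so β^3 = 961. Then (α - 12)^3 - 961 = 0, i.e. α is a root of g(x) = (x - 12)^3 - 961 = x^3 - 36x^2 + 432x - 2689. Since g(x) = h(x - 12) where h(x) = x^3 - 961, and h is irreducible over Q (because 961 is not a perfect cube, so h has no rational root, and a monic cubic with no rational root is irreducible), g is also irreducible (irreducibility is preserved under the substitution x → x - 12). Hence m_α(x) = x^3 - 36x^2 + 432x - 2689.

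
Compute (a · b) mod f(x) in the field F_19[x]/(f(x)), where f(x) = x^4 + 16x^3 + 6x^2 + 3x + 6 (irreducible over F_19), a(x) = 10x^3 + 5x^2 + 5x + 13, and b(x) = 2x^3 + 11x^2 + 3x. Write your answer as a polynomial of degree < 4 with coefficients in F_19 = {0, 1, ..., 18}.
a · b ≡ 7x^3 + 18x^2 + 17x + 7 (mod f(x))

Multiply in F_19[x]: a(x)·b(x) = (10x^3 + 5x^2 + 5x + 13)·(2x^3 + 11x^2 + 3x) = x^6 + 6x^5 + x^3 + 6x^2 + x. This has degree ≥ 4, so divide by f(x) over F_19: x^6 + 6x^5 + x^3 + 6x^2 + x = (x^2 + 9x + 2)·(x^4 + 16x^3 + 6x^2 + 3x + 6) + (7x^3 + 18x^2 + 17x + 7). Hence a·b ≡ 7x^3 + 18x^2 + 17x + 7 (mod f). (F_19[x]/(f) is a field with 19^4 = 130321 elements since f is irreducible of degree 4.)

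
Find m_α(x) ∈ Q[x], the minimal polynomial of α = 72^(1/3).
m_α(x) = x^3 - 72

α satisfies α^3 = 72, so x^3 - 72 annihilates α. By the rational root test, a rational root p/q (in lowest terms) of x^3 - 72 would satisfy p^3 = 72 q^3, forcing q = 1 and p^3 = 72; but 72 is not a perfect cube, contradiction. A monic cubic over Q with no rational root is irreducible (any nontrivial factorization would include a linear factor). Hence x^3 - 72 is the minimal polynomial of α, and in particular [Q(α):Q] = 3.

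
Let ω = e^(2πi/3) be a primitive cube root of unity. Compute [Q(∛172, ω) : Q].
[Q(∛172, ω) : Q] = 6

[Q(∛172):Q] = 3 (min poly x^3 - 172, irreducible since 172 is not a perfect cube). [Q(ω):Q] = 2 (min poly x^2 + x + 1). Since Q(∛172) ⊂ R and ω ∉ R, we have ω ∉ Q(∛172), so x^2 + x + 1 remains irreducible over Q(∛172) and [Q(∛172, ω) : Q(∛172)] = 2. By the tower law, [Q(∛172, ω) : Q] = 3 · 2 = 6. (In fact Q(∛172, ω) is the splitting field of x^3 - 172 over Q.)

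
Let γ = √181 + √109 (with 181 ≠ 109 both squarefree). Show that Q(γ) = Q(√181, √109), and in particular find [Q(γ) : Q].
[Q(γ) : Q] = 4 (equivalently, Q(γ) = Q(√181, √109))

Obviously Q(γ) ⊆ Q(√181, √109), and [Q(√181, √109):Q] = 4 (since 181, 109 are distinct squarefree integers > 1 with 19729 not a perfect square). To show equality we compute the minimal polynomial of γ. From γ = √181 + √109: γ^2 = 181 + 2√(19729) + 109 = 290 + 2√(19729), so γ^2 - 290 = 2√(19729); squaring, (γ^2 - 290)^2 = 4·19729, i.e. γ^4 - 580γ^2 + 84100 - 78916 = 0, i.e. γ^4 - 580γ^2 + 5184 = 0. So γ is a root of x^4 - 580x^2 + 5184. This polynomial is irreducible over Q: it has no rational root (each ±√181 ± √109 is irrational), and any factorization into two quadratics over Q would force √(19729) ∈ Q (pairing opposite roots) or √181, √109 ∈ Q (other pairings), all impossible. Hence [Q(γ):Q] = 4 = [Q(√181, √109):Q], so Q(γ) = Q(√181, √109).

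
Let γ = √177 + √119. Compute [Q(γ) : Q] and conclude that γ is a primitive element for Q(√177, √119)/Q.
[Q(γ) : Q] = 4 (equivalently, Q(γ) = Q(√177, √119))

Obviously Q(γ) ⊆ Q(√177, √119), and [Q(√177, √119):Q] = 4 (since 177, 119 are distinct squarefree integers > 1 with 21063 not a perfect square). To show equality we compute the minimal polynomial of γ. From γ = √177 + √119: γ^2 = 177 + 2√(21063) + 119 = 296 + 2√(21063), so γ^2 - 296 = 2√(21063); squaring, (γ^2 - 296)^2 = 4·21063, i.e. γ^4 - 592γ^2 + 87616 - 84252 = 0, i.e. γ^4 - 592γ^2 + 3364 = 0. So γ is a root of x^4 - 592x^2 + 3364. This polynomial is irreducible over Q: it has no rational root (each ±√177 ± √119 is irrational), and any factorization into two quadratics over Q would force √(21063) ∈ Q (pairing opposite roots) or √177, √119 ∈ Q (other pairings), all impossible. Hence [Q(γ):Q] = 4 = [Q(√177, √119):Q], so Q(γ) = Q(√177, √119).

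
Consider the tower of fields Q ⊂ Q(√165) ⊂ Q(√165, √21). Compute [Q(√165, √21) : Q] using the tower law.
[Q(√165, √21) : Q] = 4

[Q(√165):Q] = 2 (min poly x^2 - 165, irreducible since 165 is squarefree > 1). For the top step, suppose √21 ∈ Q(√165), say √21 = c + d√165 with c, d ∈ Q. Squaring: 21 = c^2 + 165d^2 + 2cd√165. Since √165 ∉ Q this forces 2cd = 0. If d = 0 then √21 = c ∈ Q, contradicting 21 squarefree > 1. If c = 0 then 21 = 165d^2, so 165·21 = (165d)^2 is a perfect square in Q — but 165·21 = 3465 is not a perfect square (since 165 and 21 are distinct squarefree integers). Contradiction. Hence √21 ∉ Q(√165), so x^2 - 21 stays irreducible over Q(√165) and [Q(√165, √21) : Q(√165)] = 2. By the tower law, [Q(√165, √21) : Q] = 2 · 2 = 4.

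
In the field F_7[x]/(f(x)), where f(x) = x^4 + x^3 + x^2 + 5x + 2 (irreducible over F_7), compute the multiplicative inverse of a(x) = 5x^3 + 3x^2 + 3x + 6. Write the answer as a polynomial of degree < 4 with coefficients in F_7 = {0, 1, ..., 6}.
a(x)^(-1) ≡ x^3 + 4x^2 + 3x + 6 (mod f(x))

Since f is irreducible over F_7, F_7[x]/(f) is a field and a(x) ≠ 0 has an inverse. Apply the extended Euclidean algorithm to f(x) and a(x) in F_7[x]: f(x) = (3x + 4)·a(x) + (x^2 + 3x + 6);  a(x) = (5x + 2)·(x^2 + 3x + 6) + (2x + 1);  (x^2 + 3x + 6) = (4x + 3)·(2x + 1) + (3). The last nonzero remainder is the constant 3 = gcd(f, a) in F_7. Back-substituting through the division chain expresses 3 = s(x)·a(x) + t(x)·f(x) with s(x) ≡ 3x^3 + 5x^2 + 2x + 4 (mod f), so (3x^3 + 5x^2 + 2x + 4)·a(x) ≡ 3 (mod f). Multiplying by 3^(-1) ≡ 5 in F_7 gives a(x)^(-1) ≡ 5·(3x^3 + 5x^2 + 2x + 4) ≡ x^3 + 4x^2 + 3x + 6 (mod f). Check: (5x^3 + 3x^2 + 3x + 6)·(x^3 + 4x^2 + 3x + 6) = 5x^6 + 2x^5 + 2x^4 + x^3 + 2x^2 + x + 1 ≡ 1 (mod x^4 + x^3 + x^2 + 5x + 2).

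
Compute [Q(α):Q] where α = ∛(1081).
[Q(α):Q] = 3

The minimal polynomial of α is x^3 - 1081, irreducible over Q since 1081 is not a perfect cube (so x^3 - 1081 has no rational root). Hence [Q(α):Q] = deg(m_α) = 3.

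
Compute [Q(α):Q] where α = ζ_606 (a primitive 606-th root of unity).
[Q(α):Q] = 200

The minimal polynomial of ζ_606 over Q is the 606-th cyclotomic polynomial Φ_606(x), which is irreducible over Q and has degree φ(606) = 200. Hence [Q(α):Q] = φ(606) = 200.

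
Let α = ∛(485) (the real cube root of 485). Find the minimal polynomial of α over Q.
m_α(x) = x^3 - 485

α satisfies α^3 = 485, so x^3 - 485 annihilates α. By the rational root test, a rational root p/q (in lowest terms) of x^3 - 485 would satisfy p^3 = 485 q^3, forcing q = 1 and p^3 = 485; but 485 is not a perfect cube, contradiction. A monic cubic over Q with no rational root is irreducible (any nontrivial factorization would include a linear factor). Hence x^3 - 485 is the minimal polynomial of α, and in particular [Q(α):Q] = 3.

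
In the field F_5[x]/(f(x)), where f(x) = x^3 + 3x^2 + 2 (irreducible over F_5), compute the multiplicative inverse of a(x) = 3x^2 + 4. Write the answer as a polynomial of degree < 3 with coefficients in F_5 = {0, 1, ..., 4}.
a(x)^(-1) ≡ 4x^2 + x (mod f(x))

Since f is irreducible over F_5, F_5[x]/(f) is a field and a(x) ≠ 0 has an inverse. Apply the extended Euclidean algorithm to f(x) and a(x) in F_5[x]: f(x) = (2x + 1)·a(x) + (2x + 3);  a(x) = (4x + 4)·(2x + 3) + (2). The last nonzero remainder is the constant 2 = gcd(f, a) in F_5. Back-substituting through the division chain expresses 2 = s(x)·a(x) + t(x)·f(x) with s(x) ≡ 3x^2 + 2x (mod f), so (3x^2 + 2x)·a(x) ≡ 2 (mod f). Multiplying by 2^(-1) ≡ 3 in F_5 gives a(x)^(-1) ≡ 3·(3x^2 + 2x) ≡ 4x^2 + x (mod f). Check: (3x^2 + 4)·(4x^2 + x) = 2x^4 + 3x^3 + x^2 + 4x ≡ 1 (mod x^3 + 3x^2 + 2).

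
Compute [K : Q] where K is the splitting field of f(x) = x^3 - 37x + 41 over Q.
[K : Q] = 6

By the rational root test, any rational root of the monic integer polynomial f(x) = x^3 - 37x + 41 must be an integer dividing the constant term 41, i.e. one of ±{1, 41}. Evaluating: f(1) = 5, f(-1) = 77, f(41) = 67445, f(-41) = -67363; none is 0, so f has no rational root and is therefore irreducible over Q (a cubic with no linear factor over a field is irreducible). For an irreducible cubic, the Galois group is A_3 or S_3 according as the discriminant disc(f) = -4a^3 - 27b^2 = -4·(-37)^3 - 27·(41)^2 = 157225 is or is not a square in Q. Here disc(f) = 157225 is not a perfect square in Q, so the Galois group of f over Q is not contained in A_3 and must be all of S_3. The splitting field has degree |S_3| = 6 over Q, so [K : Q] = 6.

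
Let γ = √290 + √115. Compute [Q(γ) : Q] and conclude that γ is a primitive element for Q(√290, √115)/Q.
[Q(γ) : Q] = 4 (equivalently, Q(γ) = Q(√290, √115))

Obviously Q(γ) ⊆ Q(√290, √115), and [Q(√290, √115):Q] = 4 (since 290, 115 are distinct squarefree integers > 1 with 33350 not a perfect square). To show equality we compute the minimal polynomial of γ. From γ = √290 + √115: γ^2 = 290 + 2√(33350) + 115 = 405 + 2√(33350), so γ^2 - 405 = 2√(33350); squaring, (γ^2 - 405)^2 = 4·33350, i.e. γ^4 - 810γ^2 + 164025 - 133400 = 0, i.e. γ^4 - 810γ^2 + 30625 = 0. So γ is a root of x^4 - 810x^2 + 30625. This polynomial is irreducible over Q: it has no rational root (each ±√290 ± √115 is irrational), and any factorization into two quadratics over Q would force √(33350) ∈ Q (pairing opposite roots) or √290, √115 ∈ Q (other pairings), all impossible. Hence [Q(γ):Q] = 4 = [Q(√290, √115):Q], so Q(γ) = Q(√290, √115).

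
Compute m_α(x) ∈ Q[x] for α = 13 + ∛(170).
m_α(x) = x^3 - 39x^2 + 507x - 2367

Set β = α - 13 = ∛(170), so β^3 = 170. Then (α - 13)^3 - 170 = 0, i.e. α is a root of g(x) = (x - 13)^3 - 170 = x^3 - 39x^2 + 507x - 2367. Since g(x) = h(x - 13) where h(x) = x^3 - 170, and h is irreducible over Q (because 170 is not a perfect cube, so h has no rational root, and a monic cubic with no rational root is irreducible), g is also irreducible (irreducibility is preserved under the substitution x → x - 13). Hence m_α(x) = x^3 - 39x^2 + 507x - 2367.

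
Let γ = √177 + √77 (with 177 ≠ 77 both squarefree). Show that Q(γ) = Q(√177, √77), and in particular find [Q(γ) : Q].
[Q(γ) : Q] = 4 (equivalently, Q(γ) = Q(√177, √77))

Obviously Q(γ) ⊆ Q(√177, √77), and [Q(√177, √77):Q] = 4 (since 177, 77 are distinct squarefree integers > 1 with 13629 not a perfect square). To show equality we compute the minimal polynomial of γ. From γ = √177 + √77: γ^2 = 177 + 2√(13629) + 77 = 254 + 2√(13629), so γ^2 - 254 = 2√(13629); squaring, (γ^2 - 254)^2 = 4·13629, i.e. γ^4 - 508γ^2 + 64516 - 54516 = 0, i.e. γ^4 - 508γ^2 + 10000 = 0. So γ is a root of x^4 - 508x^2 + 10000. This polynomial is irreducible over Q: it has no rational root (each ±√177 ± √77 is irrational), and any factorization into two quadratics over Q would force √(13629) ∈ Q (pairing opposite roots) or √177, √77 ∈ Q (other pairings), all impossible. Hence [Q(γ):Q] = 4 = [Q(√177, √77):Q], so Q(γ) = Q(√177, √77).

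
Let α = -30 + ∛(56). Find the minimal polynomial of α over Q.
m_α(x) = x^3 + 90x^2 + 2700x + 26944

Set β = α + 30 = ∛(56), so β^3 = 56. Then (α + 30)^3 - 56 = 0, i.e. α is a root of g(x) = (x + 30)^3 - 56 = x^3 + 90x^2 + 2700x + 26944. Since g(x) = h(x + 30) where h(x) = x^3 - 56, and h is irreducible over Q (because 56 is not a perfect cube, so h has no rational root, and a monic cubic with no rational root is irreducible), g is also irreducible (irreducibility is preserved under the substitution x → x + 30). Hence m_α(x) = x^3 + 90x^2 + 2700x + 26944.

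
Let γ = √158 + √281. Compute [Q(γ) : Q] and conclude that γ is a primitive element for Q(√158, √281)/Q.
[Q(γ) : Q] = 4 (equivalently, Q(γ) = Q(√158, √281))

Obviously Q(γ) ⊆ Q(√158, √281), and [Q(√158, √281):Q] = 4 (since 158, 281 are distinct squarefree integers > 1 with 44398 not a perfect square). To show equality we compute the minimal polynomial of γ. From γ = √158 + √281: γ^2 = 158 + 2√(44398) + 281 = 439 + 2√(44398), so γ^2 - 439 = 2√(44398); squaring, (γ^2 - 439)^2 = 4·44398, i.e. γ^4 - 878γ^2 + 192721 - 177592 = 0, i.e. γ^4 - 878γ^2 + 15129 = 0. So γ is a root of x^4 - 878x^2 + 15129. This polynomial is irreducible over Q: it has no rational root (each ±√158 ± √281 is irrational), and any factorization into two quadratics over Q would force √(44398) ∈ Q (pairing opposite roots) or √158, √281 ∈ Q (other pairings), all impossible. Hence [Q(γ):Q] = 4 = [Q(√158, √281):Q], so Q(γ) = Q(√158, √281).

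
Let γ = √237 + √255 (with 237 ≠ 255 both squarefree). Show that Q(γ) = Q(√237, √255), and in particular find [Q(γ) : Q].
[Q(γ) : Q] = 4 (equivalently, Q(γ) = Q(√237, √255))

Obviously Q(γ) ⊆ Q(√237, √255), and [Q(√237, √255):Q] = 4 (since 237, 255 are distinct squarefree integers > 1 with 60435 not a perfect square). To show equality we compute the minimal polynomial of γ. From γ = √237 + √255: γ^2 = 237 + 2√(60435) + 255 = 492 + 2√(60435), so γ^2 - 492 = 2√(60435); squaring, (γ^2 - 492)^2 = 4·60435, i.e. γ^4 - 984γ^2 + 242064 - 241740 = 0, i.e. γ^4 - 984γ^2 + 324 = 0. So γ is a root of x^4 - 984x^2 + 324. This polynomial is irreducible over Q: it has no rational root (each ±√237 ± √255 is irrational), and any factorization into two quadratics over Q would force √(60435) ∈ Q (pairing opposite roots) or √237, √255 ∈ Q (other pairings), all impossible. Hence [Q(γ):Q] = 4 = [Q(√237, √255):Q], so Q(γ) = Q(√237, √255).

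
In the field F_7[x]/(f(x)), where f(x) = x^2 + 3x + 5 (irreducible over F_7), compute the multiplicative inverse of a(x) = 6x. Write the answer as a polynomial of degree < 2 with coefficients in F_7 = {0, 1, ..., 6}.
a(x)^(-1) ≡ 3x + 2 (mod f(x))

Since f is irreducible over F_7, F_7[x]/(f) is a field and a(x) ≠ 0 has an inverse. Apply the extended Euclidean algorithm to f(x) and a(x) in F_7[x]: f(x) = (6x + 4)·a(x) + (5). The last nonzero remainder is the constant 5 = gcd(f, a) in F_7. Back-substituting through the division chain expresses 5 = s(x)·a(x) + t(x)·f(x) with s(x) ≡ x + 3 (mod f), so (x + 3)·a(x) ≡ 5 (mod f). Multiplying by 5^(-1) ≡ 3 in F_7 gives a(x)^(-1) ≡ 3·(x + 3) ≡ 3x + 2 (mod f). Check: (6x)·(3x + 2) = 4x^2 + 5x ≡ 1 (mod x^2 + 3x + 5).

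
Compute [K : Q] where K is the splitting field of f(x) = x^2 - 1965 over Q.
[K : Q] = 2

f(x) = x^2 - 1965 factors as (x - √1965)(x + √1965). The splitting field is K = Q(√1965). Since 1965 is squarefree and > 1, it is not a perfect square, so x^2 - 1965 is irreducible over Q and [Q(√1965) : Q] = 2. Hence [K : Q] = 2.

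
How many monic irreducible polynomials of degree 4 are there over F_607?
There are 33938574288 monic irreducible polynomials of degree 4 over F_607

Each element of F_{607^4} that lies in no proper subfield is a root of exactly one monic irreducible of degree 4 over F_607, and each such polynomial has 4 distinct roots in F_{607^4}. By Möbius inversion the count is N_607(4) = (1/4) Σ_{d|4} μ(4/d) · 607^d = (1/4)(μ(4)·607^1 + μ(2)·607^2 + μ(1)·607^4) = 135754297152/4 = 33938574288.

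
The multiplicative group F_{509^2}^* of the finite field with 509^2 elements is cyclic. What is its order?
|F_{509^2}^*| = 259080

F_{509^2} has 509^2 = 259081 elements; its multiplicative group consists of all nonzero elements, so |F_{509^2}^*| = 259081 - 1 = 259080. (It is cyclic since any finite subgroup of the multiplicative group of a field is cyclic.)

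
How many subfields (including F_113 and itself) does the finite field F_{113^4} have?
F_{113^4} has 3 subfields

The subfields of F_{p^n} are exactly the fields F_{p^d} for d | n (each is the fixed field of the unique index-d subgroup of Gal(F_{p^n}/F_p) ≅ Z/nZ). The divisors of n = 4 are {1, 2, 4}, giving 3 subfields: F_{113^1}, F_{113^2}, F_{113^4}.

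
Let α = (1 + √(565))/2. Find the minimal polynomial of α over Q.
m_α(x) = x^2 - x - 141

From 2α - 1 = √(565), squaring gives (2α - 1)^2 = 565, i.e. 4α^2 - 4α + 1 = 565, so α^2 - α + (1 - 565)/4 = 0. Since 565 ≡ 1 (mod 4), (1 - 565)/4 = -141 ∈ Z. The polynomial x^2 - x - 141 has discriminant 1 - 4·(-141) = 565, which is not a perfect square in Q (d = 565 is squarefree and ≠ 1), so x^2 - x - 141 is irreducible over Q. It is the minimal polynomial of α.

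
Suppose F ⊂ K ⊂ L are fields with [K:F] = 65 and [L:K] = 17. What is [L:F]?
[L:F] = 1105

The tower law says that for any tower of field extensions F ⊂ K ⊂ L with finite degrees, [L:F] = [L:K] · [K:F]. Here this gives [L:F] = 17 · 65 = 1105.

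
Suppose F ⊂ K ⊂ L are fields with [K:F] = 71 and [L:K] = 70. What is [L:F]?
[L:F] = 4970

The tower law says that for any tower of field extensions F ⊂ K ⊂ L with finite degrees, [L:F] = [L:K] · [K:F]. Here this gives [L:F] = 70 · 71 = 4970.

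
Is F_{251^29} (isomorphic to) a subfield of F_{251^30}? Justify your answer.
No: F_{251^29} is not a subfield of F_{251^30}

F_{p^m} embeds in F_{p^n} iff m | n. Here 29 ∤ 30 (since 30 = 1·29 + 1 with remainder 1 ≠ 0), so F_{251^29} is not a subfield of F_{251^30}. Equivalently: if it were, the tower law would give 29 = [F_{251^29}:F_251] dividing [F_{251^30}:F_251] = 30, contradiction.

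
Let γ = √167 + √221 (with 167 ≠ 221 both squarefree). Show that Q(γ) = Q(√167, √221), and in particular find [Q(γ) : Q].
[Q(γ) : Q] = 4 (equivalently, Q(γ) = Q(√167, √221))

Obviously Q(γ) ⊆ Q(√167, √221), and [Q(√167, √221):Q] = 4 (since 167, 221 are distinct squarefree integers > 1 with 36907 not a perfect square). To show equality we compute the minimal polynomial of γ. From γ = √167 + √221: γ^2 = 167 + 2√(36907) + 221 = 388 + 2√(36907), so γ^2 - 388 = 2√(36907); squaring, (γ^2 - 388)^2 = 4·36907, i.e. γ^4 - 776γ^2 + 150544 - 147628 = 0, i.e. γ^4 - 776γ^2 + 2916 = 0. So γ is a root of x^4 - 776x^2 + 2916. This polynomial is irreducible over Q: it has no rational root (each ±√167 ± √221 is irrational), and any factorization into two quadratics over Q would force √(36907) ∈ Q (pairing opposite roots) or √167, √221 ∈ Q (other pairings), all impossible. Hence [Q(γ):Q] = 4 = [Q(√167, √221):Q], so Q(γ) = Q(√167, √221).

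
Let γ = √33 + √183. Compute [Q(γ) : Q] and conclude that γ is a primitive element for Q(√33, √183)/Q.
[Q(γ) : Q] = 4 (equivalently, Q(γ) = Q(√33, √183))

Obviously Q(γ) ⊆ Q(√33, √183), and [Q(√33, √183):Q] = 4 (since 33, 183 are distinct squarefree integers > 1 with 6039 not a perfect square). To show equality we compute the minimal polynomial of γ. From γ = √33 + √183: γ^2 = 33 + 2√(6039) + 183 = 216 + 2√(6039), so γ^2 - 216 = 2√(6039); squaring, (γ^2 - 216)^2 = 4·6039, i.e. γ^4 - 432γ^2 + 46656 - 24156 = 0, i.e. γ^4 - 432γ^2 + 22500 = 0. So γ is a root of x^4 - 432x^2 + 22500. This polynomial is irreducible over Q: it has no rational root (each ±√33 ± √183 is irrational), and any factorization into two quadratics over Q would force √(6039) ∈ Q (pairing opposite roots) or √33, √183 ∈ Q (other pairings), all impossible. Hence [Q(γ):Q] = 4 = [Q(√33, √183):Q], so Q(γ) = Q(√33, √183).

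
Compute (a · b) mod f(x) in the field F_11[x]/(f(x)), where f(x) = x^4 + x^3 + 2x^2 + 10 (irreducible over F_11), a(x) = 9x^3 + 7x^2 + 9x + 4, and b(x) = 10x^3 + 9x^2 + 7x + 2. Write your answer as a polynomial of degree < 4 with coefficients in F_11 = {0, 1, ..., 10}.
a · b ≡ 3x^3 + 8x + 5 (mod f(x))

Multiply in F_11[x]: a(x)·b(x) = (9x^3 + 7x^2 + 9x + 4)·(10x^3 + 9x^2 + 7x + 2) = 2x^6 + 8x^5 + 7x^4 + x^3 + 3x^2 + 2x + 8. This has degree ≥ 4, so divide by f(x) over F_11: 2x^6 + 8x^5 + 7x^4 + x^3 + 3x^2 + 2x + 8 = (2x^2 + 6x + 8)·(x^4 + x^3 + 2x^2 + 10) + (3x^3 + 8x + 5). Hence a·b ≡ 3x^3 + 8x + 5 (mod f). (F_11[x]/(f) is a field with 11^4 = 14641 elements since f is irreducible of degree 4.)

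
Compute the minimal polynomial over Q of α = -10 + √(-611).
m_α(x) = x^2 + 20x + 711

From α + 10 = √(-611), squaring gives (α + 10)^2 = -611, i.e. α^2 + 20α + 100 = -611, so α^2 + 20α + 711 = 0. The discriminant of x^2 + 20x + 711 is (20)^2 - 4·(711) = 400 - 2844 = -2444, and 4·(-611) is not a perfect square in Q since -611 is squarefree and ≠ 1. Hence x^2 + 20x + 711 is irreducible over Q and is the minimal polynomial of α.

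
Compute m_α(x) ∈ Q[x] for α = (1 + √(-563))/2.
m_α(x) = x^2 - x + 141

From 2α - 1 = √(-563), squaring gives (2α - 1)^2 = -563, i.e. 4α^2 - 4α + 1 = -563, so α^2 - α + (1 + 563)/4 = 0. Since -563 ≡ 1 (mod 4), (1 + 563)/4 = 141 ∈ Z. The polynomial x^2 - x + 141 has discriminant 1 - 4·(141) = -563, which is not a perfect square in Q (d = -563 is squarefree and ≠ 1), so x^2 - x + 141 is irreducible over Q. It is the minimal polynomial of α.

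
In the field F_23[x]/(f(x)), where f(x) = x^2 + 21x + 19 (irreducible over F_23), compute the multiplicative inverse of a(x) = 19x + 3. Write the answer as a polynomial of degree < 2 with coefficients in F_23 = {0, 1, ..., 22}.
a(x)^(-1) ≡ 18x + 12 (mod f(x))

Since f is irreducible over F_23, F_23[x]/(f) is a field and a(x) ≠ 0 has an inverse. Apply the extended Euclidean algorithm to f(x) and a(x) in F_23[x]: f(x) = (17x + 19)·a(x) + (8). The last nonzero remainder is the constant 8 = gcd(f, a) in F_23. Back-substituting through the division chain expresses 8 = s(x)·a(x) + t(x)·f(x) with s(x) ≡ 6x + 4 (mod f), so (6x + 4)·a(x) ≡ 8 (mod f). Multiplying by 8^(-1) ≡ 3 in F_23 gives a(x)^(-1) ≡ 3·(6x + 4) ≡ 18x + 12 (mod f). Check: (19x + 3)·(18x + 12) = 20x^2 + 6x + 13 ≡ 1 (mod x^2 + 21x + 19).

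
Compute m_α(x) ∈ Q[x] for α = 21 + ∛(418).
m_α(x) = x^3 - 63x^2 + 1323x - 9679

Set β = α - 21 = ∛(418), so β^3 = 418. Then (α - 21)^3 - 418 = 0, i.e. α is a root of g(x) = (x - 21)^3 - 418 = x^3 - 63x^2 + 1323x - 9679. Since g(x) = h(x - 21) where h(x) = x^3 - 418, and h is irreducible over Q (because 418 is not a perfect cube, so h has no rational root, and a monic cubic with no rational root is irreducible), g is also irreducible (irreducibility is preserved under the substitution x → x - 21). Hence m_α(x) = x^3 - 63x^2 + 1323x - 9679.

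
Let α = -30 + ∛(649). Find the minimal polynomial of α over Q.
m_α(x) = x^3 + 90x^2 + 2700x + 26351

Set β = α + 30 = ∛(649), so β^3 = 649. Then (α + 30)^3 - 649 = 0, i.e. α is a root of g(x) = (x + 30)^3 - 649 = x^3 + 90x^2 + 2700x + 26351. Since g(x) = h(x + 30) where h(x) = x^3 - 649, and h is irreducible over Q (because 649 is not a perfect cube, so h has no rational root, and a monic cubic with no rational root is irreducible), g is also irreducible (irreducibility is preserved under the substitution x → x + 30). Hence m_α(x) = x^3 + 90x^2 + 2700x + 26351.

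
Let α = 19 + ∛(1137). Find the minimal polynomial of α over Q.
m_α(x) = x^3 - 57x^2 + 1083x - 7996

Set β = α - 19 = ∛(1137), so β^3 = 1137. Then (α - 19)^3 - 1137 = 0, i.e. α is a root of g(x) = (x - 19)^3 - 1137 = x^3 - 57x^2 + 1083x - 7996. Since g(x) = h(x - 19) where h(x) = x^3 - 1137, and h is irreducible over Q (because 1137 is not a perfect cube, so h has no rational root, and a monic cubic with no rational root is irreducible), g is also irreducible (irreducibility is preserved under the substitution x → x - 19). Hence m_α(x) = x^3 - 57x^2 + 1083x - 7996.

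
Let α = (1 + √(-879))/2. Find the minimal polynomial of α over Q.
m_α(x) = x^2 - x + 220

From 2α - 1 = √(-879), squaring gives (2α - 1)^2 = -879, i.e. 4α^2 - 4α + 1 = -879, so α^2 - α + (1 + 879)/4 = 0. Since -879 ≡ 1 (mod 4), (1 + 879)/4 = 220 ∈ Z. The polynomial x^2 - x + 220 has discriminant 1 - 4·(220) = -879, which is not a perfect square in Q (d = -879 is squarefree and ≠ 1), so x^2 - x + 220 is irreducible over Q. It is the minimal polynomial of α.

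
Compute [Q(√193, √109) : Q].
[Q(√193, √109) : Q] = 4

[Q(√193):Q] = 2 (min poly x^2 - 193, irreducible since 193 is squarefree > 1). For the top step, suppose √109 ∈ Q(√193), say √109 = c + d√193 with c, d ∈ Q. Squaring: 109 = c^2 + 193d^2 + 2cd√193. Since √193 ∉ Q this forces 2cd = 0. If d = 0 then √109 = c ∈ Q, contradicting 109 squarefree > 1. If c = 0 then 109 = 193d^2, so 193·109 = (193d)^2 is a perfect square in Q — but 193·109 = 21037 is not a perfect square (since 193 and 109 are distinct squarefree integers). Contradiction. Hence √109 ∉ Q(√193), so x^2 - 109 stays irreducible over Q(√193) and [Q(√193, √109) : Q(√193)] = 2. By the tower law, [Q(√193, √109) : Q] = 2 · 2 = 4.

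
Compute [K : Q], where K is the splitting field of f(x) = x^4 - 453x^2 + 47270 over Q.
[K : Q] = 4

Solving the quadratic in x^2: x^2 = (453 ± √(453^2 - 4·47270))/2 = (453 ± √16129)/2 = (453 ± 127)/2, giving x^2 = 163 or x^2 = 290. So f(x) = (x^2 - 163)(x^2 - 290) and the roots of f are ±√163, ±√290. Hence the splitting field is K = Q(√163, √290). Since 163 and 290 are distinct squarefree integers > 1, their product 47270 is not a perfect square, so √290 ∉ Q(√163). By the tower law [K:Q] = [Q(√163,√290):Q(√163)] · [Q(√163):Q] = 2 · 2 = 4.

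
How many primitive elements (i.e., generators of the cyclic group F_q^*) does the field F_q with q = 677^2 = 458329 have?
There are φ(458328) = 139776 primitive elements

F_q^* is cyclic of order q - 1 = 458328. A cyclic group of order m has exactly φ(m) generators. Here m = 458328 = 2^3 · 3 · 13^2 · 113, so the number of primitive elements is φ(458328) = 139776.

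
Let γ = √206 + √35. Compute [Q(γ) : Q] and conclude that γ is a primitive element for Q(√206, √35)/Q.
[Q(γ) : Q] = 4 (equivalently, Q(γ) = Q(√206, √35))

Obviously Q(γ) ⊆ Q(√206, √35), and [Q(√206, √35):Q] = 4 (since 206, 35 are distinct squarefree integers > 1 with 7210 not a perfect square). To show equality we compute the minimal polynomial of γ. From γ = √206 + √35: γ^2 = 206 + 2√(7210) + 35 = 241 + 2√(7210), so γ^2 - 241 = 2√(7210); squaring, (γ^2 - 241)^2 = 4·7210, i.e. γ^4 - 482γ^2 + 58081 - 28840 = 0, i.e. γ^4 - 482γ^2 + 29241 = 0. So γ is a root of x^4 - 482x^2 + 29241. This polynomial is irreducible over Q: it has no rational root (each ±√206 ± √35 is irrational), and any factorization into two quadratics over Q would force √(7210) ∈ Q (pairing opposite roots) or √206, √35 ∈ Q (other pairings), all impossible. Hence [Q(γ):Q] = 4 = [Q(√206, √35):Q], so Q(γ) = Q(√206, √35).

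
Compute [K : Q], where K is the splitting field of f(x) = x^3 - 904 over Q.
[K : Q] = 6

The roots of x^3 - 904 are ∛904, ω∛904, ω^2∛904 where ω = e^(2πi/3) is a primitive cube root of unity, so K = Q(∛904, ω). Now [Q(∛904):Q] = 3 (since 904 is not a perfect cube, x^3 - 904 is irreducible) and [Q(ω):Q] = 2. Both 2 and 3 divide [K:Q], and [K:Q] ≤ 3·2 = 6, so [K:Q] = 6. (Equivalently: Q(∛904) ⊂ R but ω ∉ R, so [K : Q(∛904)] = 2.)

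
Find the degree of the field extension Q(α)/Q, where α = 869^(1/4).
[Q(α):Q] = 4

α is a root of x^4 - 869. By Eisenstein's criterion at the prime p = 11 (which divides the constant term 869 but p^2 = 121 does not, since 869 is squarefree), x^4 - 869 is irreducible over Q. Hence [Q(α):Q] = 4.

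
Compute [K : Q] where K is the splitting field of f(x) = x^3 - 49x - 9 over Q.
[K : Q] = 6

By the rational root test, any rational root of the monic integer polynomial f(x) = x^3 - 49x - 9 must be an integer dividing the constant term -9, i.e. one of ±{1, 3, 9}. Evaluating: f(1) = -57, f(-1) = 39, f(3) = -129, f(-3) = 111, f(9) = 279, f(-9) = -297; none is 0, so f has no rational root and is therefore irreducible over Q (a cubic with no linear factor over a field is irreducible). For an irreducible cubic, the Galois group is A_3 or S_3 according as the discriminant disc(f) = -4a^3 - 27b^2 = -4·(-49)^3 - 27·(-9)^2 = 468409 is or is not a square in Q. Here disc(f) = 468409 is not a perfect square in Q, so the Galois group of f over Q is not contained in A_3 and must be all of S_3. The splitting field has degree |S_3| = 6 over Q, so [K : Q] = 6.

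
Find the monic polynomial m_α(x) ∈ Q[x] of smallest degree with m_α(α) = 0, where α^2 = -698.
m_α(x) = x^2 + 698

α satisfies α^2 + 698 = 0, so x^2 + 698 annihilates α. Since d = -698 is squarefree and ≠ 1, it is not a perfect square in Q, so x^2 + 698 has no rational root and is therefore irreducible over Q (a degree-2 polynomial over a field is irreducible iff it has no root). Hence m_α(x) = x^2 + 698.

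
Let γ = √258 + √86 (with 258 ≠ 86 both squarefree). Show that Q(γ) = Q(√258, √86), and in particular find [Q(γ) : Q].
[Q(γ) : Q] = 4 (equivalently, Q(γ) = Q(√258, √86))

Obviously Q(γ) ⊆ Q(√258, √86), and [Q(√258, √86):Q] = 4 (since 258, 86 are distinct squarefree integers > 1 with 22188 not a perfect square). To show equality we compute the minimal polynomial of γ. From γ = √258 + √86: γ^2 = 258 + 2√(22188) + 86 = 344 + 2√(22188), so γ^2 - 344 = 2√(22188); squaring, (γ^2 - 344)^2 = 4·22188, i.e. γ^4 - 688γ^2 + 118336 - 88752 = 0, i.e. γ^4 - 688γ^2 + 29584 = 0. So γ is a root of x^4 - 688x^2 + 29584. This polynomial is irreducible over Q: it has no rational root (each ±√258 ± √86 is irrational), and any factorization into two quadratics over Q would force √(22188) ∈ Q (pairing opposite roots) or √258, √86 ∈ Q (other pairings), all impossible. Hence [Q(γ):Q] = 4 = [Q(√258, √86):Q], so Q(γ) = Q(√258, √86).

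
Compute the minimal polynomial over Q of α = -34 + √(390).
m_α(x) = x^2 + 68x + 766

From α + 34 = √(390), squaring gives (α + 34)^2 = 390, i.e. α^2 + 68α + 1156 = 390, so α^2 + 68α + 766 = 0. The discriminant of x^2 + 68x + 766 is (68)^2 - 4·(766) = 4624 - 3064 = 1560, and 4·(390) is not a perfect square in Q since 390 is squarefree and ≠ 1. Hence x^2 + 68x + 766 is irreducible over Q and is the minimal polynomial of α.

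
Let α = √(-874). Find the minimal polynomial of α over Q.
m_α(x) = x^2 + 874

α satisfies α^2 + 874 = 0, so x^2 + 874 annihilates α. Since d = -874 is squarefree and ≠ 1, it is not a perfect square in Q, so x^2 + 874 has no rational root and is therefore irreducible over Q (a degree-2 polynomial over a field is irreducible iff it has no root). Hence m_α(x) = x^2 + 874.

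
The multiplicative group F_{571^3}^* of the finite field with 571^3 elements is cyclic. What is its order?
|F_{571^3}^*| = 186169410

F_{571^3} has 571^3 = 186169411 elements; its multiplicative group consists of all nonzero elements, so |F_{571^3}^*| = 186169411 - 1 = 186169410. (It is cyclic since any finite subgroup of the multiplicative group of a field is cyclic.)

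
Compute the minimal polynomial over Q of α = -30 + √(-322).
m_α(x) = x^2 + 60x + 1222

From α + 30 = √(-322), squaring gives (α + 30)^2 = -322, i.e. α^2 + 60α + 900 = -322, so α^2 + 60α + 1222 = 0. The discriminant of x^2 + 60x + 1222 is (60)^2 - 4·(1222) = 3600 - 4888 = -1288, and 4·(-322) is not a perfect square in Q since -322 is squarefree and ≠ 1. Hence x^2 + 60x + 1222 is irreducible over Q and is the minimal polynomial of α.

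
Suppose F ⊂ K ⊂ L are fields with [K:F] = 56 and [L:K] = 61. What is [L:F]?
[L:F] = 3416

The tower law says that for any tower of field extensions F ⊂ K ⊂ L with finite degrees, [L:F] = [L:K] · [K:F]. Here this gives [L:F] = 61 · 56 = 3416.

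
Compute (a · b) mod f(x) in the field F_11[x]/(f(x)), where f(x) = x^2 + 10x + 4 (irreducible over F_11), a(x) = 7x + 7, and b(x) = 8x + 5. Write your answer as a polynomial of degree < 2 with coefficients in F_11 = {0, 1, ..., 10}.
a · b ≡ 4x + 9 (mod f(x))

Multiply in F_11[x]: a(x)·b(x) = (7x + 7)·(8x + 5) = x^2 + 3x + 2. This has degree ≥ 2, so divide by f(x) over F_11: x^2 + 3x + 2 = (1)·(x^2 + 10x + 4) + (4x + 9). Hence a·b ≡ 4x + 9 (mod f). (F_11[x]/(f) is a field with 11^2 = 121 elements since f is irreducible of degree 2.)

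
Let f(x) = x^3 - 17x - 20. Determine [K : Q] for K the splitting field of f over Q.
[K : Q] = 6

By the rational root test, any rational root of the monic integer polynomial f(x) = x^3 - 17x - 20 must be an integer dividing the constant term -20, i.e. one of ±{1, 2, 4, 5, 10, 20}. Evaluating: f(1) = -36, f(-1) = -4, f(2) = -46, f(-2) = 6, f(4) = -24, f(-4) = -16, f(5) = 20, f(-5) = -60, f(10) = 810, f(-10) = -850, f(20) = 7640, f(-20) = -7680; none is 0, so f has no rational root and is therefore irreducible over Q (a cubic with no linear factor over a field is irreducible). For an irreducible cubic, the Galois group is A_3 or S_3 according as the discriminant disc(f) = -4a^3 - 27b^2 = -4·(-17)^3 - 27·(-20)^2 = 8852 is or is not a square in Q. Here disc(f) = 8852 is not a perfect square in Q, so the Galois group of f over Q is not contained in A_3 and must be all of S_3. The splitting field has degree |S_3| = 6 over Q, so [K : Q] = 6.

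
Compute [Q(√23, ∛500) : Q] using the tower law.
[Q(√23, ∛500) : Q] = 6

Let L = Q(√23, ∛500). Since Q(√23) ⊂ L and [Q(√23):Q] = 2, the tower law gives 2 | [L:Q]. Likewise Q(∛500) ⊂ L with [Q(∛500):Q] = 3 (because 500 is not a perfect cube), so 3 | [L:Q]. As gcd(2,3) = 1, [L:Q] is divisible by 6. Conversely L is generated over Q by √23 and ∛500, so [L:Q] ≤ 2·3 = 6. Therefore [Q(√23, ∛500) : Q] = 6.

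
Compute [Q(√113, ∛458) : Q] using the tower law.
[Q(√113, ∛458) : Q] = 6

Let L = Q(√113, ∛458). Since Q(√113) ⊂ L and [Q(√113):Q] = 2, the tower law gives 2 | [L:Q]. Likewise Q(∛458) ⊂ L with [Q(∛458):Q] = 3 (because 458 is not a perfect cube), so 3 | [L:Q]. As gcd(2,3) = 1, [L:Q] is divisible by 6. Conversely L is generated over Q by √113 and ∛458, so [L:Q] ≤ 2·3 = 6. Therefore [Q(√113, ∛458) : Q] = 6.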